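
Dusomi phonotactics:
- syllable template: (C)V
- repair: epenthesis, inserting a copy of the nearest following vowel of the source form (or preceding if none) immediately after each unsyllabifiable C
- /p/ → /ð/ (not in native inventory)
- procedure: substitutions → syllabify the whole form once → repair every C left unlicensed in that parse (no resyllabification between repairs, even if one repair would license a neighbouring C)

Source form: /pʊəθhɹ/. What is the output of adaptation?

ðʊəθəhəɹə

Substitution: /p/ → /ð/, giving /ðʊəθhɹ/.
Syllabifying with onset maximization leaves /θ/, /h/, /ɹ/ stranded (no codas are permitted; onsets are limited to one consonant).
Inserting the epenthetic vowel yields /θ/ → /θə/, /h/ → /hə/, /ɹ/ → /ɹə/.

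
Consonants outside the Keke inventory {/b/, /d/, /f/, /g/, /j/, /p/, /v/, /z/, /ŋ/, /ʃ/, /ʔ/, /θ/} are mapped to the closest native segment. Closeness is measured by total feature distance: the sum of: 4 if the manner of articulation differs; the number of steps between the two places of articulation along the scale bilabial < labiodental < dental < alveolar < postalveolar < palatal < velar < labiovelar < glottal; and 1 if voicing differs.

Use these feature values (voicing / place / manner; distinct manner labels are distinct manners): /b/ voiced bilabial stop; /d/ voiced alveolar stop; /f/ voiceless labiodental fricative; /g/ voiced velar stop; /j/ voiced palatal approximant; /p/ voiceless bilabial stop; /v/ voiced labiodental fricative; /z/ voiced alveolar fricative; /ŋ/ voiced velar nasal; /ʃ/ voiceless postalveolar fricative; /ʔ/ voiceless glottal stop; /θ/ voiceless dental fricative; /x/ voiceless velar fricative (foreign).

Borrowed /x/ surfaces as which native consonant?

ʃ

/ʃ/ is closest: same manner (fricative), place distance 2 (velar→postalveolar), same voicing; total 2. Next closest is /z/ at distance 4.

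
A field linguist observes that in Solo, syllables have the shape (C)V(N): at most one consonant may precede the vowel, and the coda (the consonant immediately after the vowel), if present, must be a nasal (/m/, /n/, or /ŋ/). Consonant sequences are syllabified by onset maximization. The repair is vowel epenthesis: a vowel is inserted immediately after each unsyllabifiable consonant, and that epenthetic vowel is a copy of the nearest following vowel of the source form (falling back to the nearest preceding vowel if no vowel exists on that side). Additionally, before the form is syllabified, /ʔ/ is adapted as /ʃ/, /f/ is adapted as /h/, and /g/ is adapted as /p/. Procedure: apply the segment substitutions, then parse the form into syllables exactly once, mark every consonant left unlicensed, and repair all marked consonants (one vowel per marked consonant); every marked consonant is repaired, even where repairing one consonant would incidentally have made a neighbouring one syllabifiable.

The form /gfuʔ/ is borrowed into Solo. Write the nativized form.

Substitution: /g/ → /p/, /f/ → /h/, /ʔ/ → /ʃ/, giving /phuʃ/.
Syllabifying with onset maximization leaves /p/, /ʃ/ stranded (only a nasal (/m/, /n/, or /ŋ/) is licensed in coda position; onsets are limited to one consonant).
Each unlicensed consonant becomes the onset of a new syllable: /p/ → /pu/, /ʃ/ → /ʃu/.

puhuʃu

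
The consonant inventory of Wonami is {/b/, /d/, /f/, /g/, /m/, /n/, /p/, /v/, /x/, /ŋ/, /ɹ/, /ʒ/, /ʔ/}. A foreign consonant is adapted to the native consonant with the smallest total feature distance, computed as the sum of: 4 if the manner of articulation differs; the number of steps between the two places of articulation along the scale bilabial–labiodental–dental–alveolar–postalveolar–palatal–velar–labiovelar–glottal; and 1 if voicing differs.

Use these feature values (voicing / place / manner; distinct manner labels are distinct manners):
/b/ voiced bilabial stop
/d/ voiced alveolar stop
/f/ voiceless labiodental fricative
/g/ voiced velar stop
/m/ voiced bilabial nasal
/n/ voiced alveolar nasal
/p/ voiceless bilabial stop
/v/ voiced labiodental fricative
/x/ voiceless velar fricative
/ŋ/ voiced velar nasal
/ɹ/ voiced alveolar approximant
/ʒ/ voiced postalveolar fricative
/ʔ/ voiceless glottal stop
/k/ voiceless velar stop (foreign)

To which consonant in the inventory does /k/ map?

g

/g/ is closest: same manner (stop), place distance 0 (velar→velar), voicing differs (+1); total 1. Next closest is /ʔ/ at distance 2.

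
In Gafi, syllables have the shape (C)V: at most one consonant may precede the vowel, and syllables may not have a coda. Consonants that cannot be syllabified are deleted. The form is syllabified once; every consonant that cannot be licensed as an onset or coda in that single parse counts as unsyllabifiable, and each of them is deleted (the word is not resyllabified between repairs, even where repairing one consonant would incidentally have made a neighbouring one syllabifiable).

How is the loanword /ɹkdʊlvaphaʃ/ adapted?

Syllabifying with onset maximization leaves /ɹ/, /k/, /l/, /p/, /ʃ/ stranded (no codas are permitted; onsets are limited to one consonant).
Deleting the stranded consonants removes /ɹ/, /k/, /l/, /p/, /ʃ/.

dʊvaha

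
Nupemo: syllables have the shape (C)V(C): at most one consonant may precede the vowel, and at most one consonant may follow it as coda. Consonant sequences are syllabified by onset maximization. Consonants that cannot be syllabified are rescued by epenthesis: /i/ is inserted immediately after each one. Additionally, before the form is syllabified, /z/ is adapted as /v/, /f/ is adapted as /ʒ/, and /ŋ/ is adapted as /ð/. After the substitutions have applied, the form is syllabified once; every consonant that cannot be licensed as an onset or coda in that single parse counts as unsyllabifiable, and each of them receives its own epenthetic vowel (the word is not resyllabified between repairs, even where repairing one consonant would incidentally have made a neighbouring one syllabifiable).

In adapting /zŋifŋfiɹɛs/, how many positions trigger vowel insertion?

After substitution the input is /vðiʒðʒiɹɛs/.
The unsyllabifiable consonants are /v/, /ð/; each receives one epenthetic vowel.

2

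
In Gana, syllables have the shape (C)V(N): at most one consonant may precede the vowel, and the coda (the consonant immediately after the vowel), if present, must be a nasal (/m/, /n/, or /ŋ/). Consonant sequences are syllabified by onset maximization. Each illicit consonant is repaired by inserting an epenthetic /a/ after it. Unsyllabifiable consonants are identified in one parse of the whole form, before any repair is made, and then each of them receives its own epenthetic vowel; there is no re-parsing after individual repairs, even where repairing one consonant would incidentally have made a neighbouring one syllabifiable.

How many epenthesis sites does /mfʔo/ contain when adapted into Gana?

The unsyllabifiable consonants are /m/, /f/; each receives one epenthetic vowel.

2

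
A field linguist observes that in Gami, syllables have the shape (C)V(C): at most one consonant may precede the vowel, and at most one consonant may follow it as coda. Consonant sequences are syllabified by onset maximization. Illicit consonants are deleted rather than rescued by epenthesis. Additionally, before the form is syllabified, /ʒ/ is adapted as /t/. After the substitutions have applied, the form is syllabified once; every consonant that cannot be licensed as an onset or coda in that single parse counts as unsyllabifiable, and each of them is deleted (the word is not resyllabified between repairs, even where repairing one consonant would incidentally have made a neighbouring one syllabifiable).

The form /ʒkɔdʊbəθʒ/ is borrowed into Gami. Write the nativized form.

kɔdʊbəθ

Substitution: /ʒ/ → /t/, giving /tkɔdʊbəθt/.
Under (C)V(C), the unsyllabifiable consonants are /t/, /t/ (at most one coda consonant is licensed; onsets are limited to one consonant).
Each unlicensed consonant is deleted: /t/, /t/.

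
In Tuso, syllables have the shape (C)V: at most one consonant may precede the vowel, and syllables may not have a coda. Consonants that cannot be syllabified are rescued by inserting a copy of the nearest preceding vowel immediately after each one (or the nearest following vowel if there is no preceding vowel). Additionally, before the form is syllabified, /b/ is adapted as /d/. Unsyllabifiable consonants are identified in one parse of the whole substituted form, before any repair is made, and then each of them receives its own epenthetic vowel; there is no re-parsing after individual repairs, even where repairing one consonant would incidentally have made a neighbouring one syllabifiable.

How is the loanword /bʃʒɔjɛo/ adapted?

dɔʃɔʒɔjɛo

Substitution: /b/ → /d/, giving /dʃʒɔjɛo/.
Syllabifying with onset maximization leaves /d/, /ʃ/ stranded (no codas are permitted; onsets are limited to one consonant).
Inserting the epenthetic vowel yields /d/ → /dɔ/, /ʃ/ → /ʃɔ/.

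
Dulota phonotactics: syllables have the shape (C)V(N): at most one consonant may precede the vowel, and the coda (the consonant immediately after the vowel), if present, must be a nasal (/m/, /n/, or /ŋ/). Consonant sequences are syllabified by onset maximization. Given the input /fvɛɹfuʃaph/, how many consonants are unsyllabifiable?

4

Under (C)V(N), the unsyllabifiable consonants are /f/, /ɹ/, /p/, /h/ (only a nasal (/m/, /n/, or /ŋ/) is licensed in coda position; onsets are limited to one consonant).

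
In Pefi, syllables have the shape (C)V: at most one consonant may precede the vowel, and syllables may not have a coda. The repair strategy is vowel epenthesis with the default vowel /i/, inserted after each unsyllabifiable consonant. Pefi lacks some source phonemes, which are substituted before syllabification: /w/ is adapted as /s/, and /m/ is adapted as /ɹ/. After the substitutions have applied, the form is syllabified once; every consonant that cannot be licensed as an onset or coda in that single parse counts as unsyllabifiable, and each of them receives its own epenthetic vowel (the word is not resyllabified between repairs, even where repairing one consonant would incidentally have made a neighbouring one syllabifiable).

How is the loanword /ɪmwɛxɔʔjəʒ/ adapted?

Substitution: /m/ → /ɹ/, /w/ → /s/, giving /ɪɹsɛxɔʔjəʒ/.
Under (C)V, the unsyllabifiable consonants are /ɹ/, /ʔ/, /ʒ/ (no codas are permitted; onsets are limited to one consonant).
Inserting the epenthetic vowel yields /ɹ/ → /ɹi/, /ʔ/ → /ʔi/, /ʒ/ → /ʒi/.

ɪɹisɛxɔʔijəʒi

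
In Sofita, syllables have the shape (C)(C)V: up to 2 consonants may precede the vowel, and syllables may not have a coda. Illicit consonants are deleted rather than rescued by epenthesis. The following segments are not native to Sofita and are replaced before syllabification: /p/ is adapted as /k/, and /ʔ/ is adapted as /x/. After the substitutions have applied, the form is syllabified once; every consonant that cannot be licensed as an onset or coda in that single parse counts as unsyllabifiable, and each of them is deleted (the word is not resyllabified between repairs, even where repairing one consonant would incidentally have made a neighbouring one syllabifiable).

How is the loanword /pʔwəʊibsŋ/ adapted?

Substitution: /p/ → /k/, /ʔ/ → /x/, giving /kxwəʊibsŋ/.
The consonants /k/, /b/, /s/, /ŋ/ cannot be parsed into a legal (C)(C)V syllable (no codas are permitted; onsets may contain at most 2 consonants).
Each unlicensed consonant is deleted: /k/, /b/, /s/, /ŋ/.

xwəʊi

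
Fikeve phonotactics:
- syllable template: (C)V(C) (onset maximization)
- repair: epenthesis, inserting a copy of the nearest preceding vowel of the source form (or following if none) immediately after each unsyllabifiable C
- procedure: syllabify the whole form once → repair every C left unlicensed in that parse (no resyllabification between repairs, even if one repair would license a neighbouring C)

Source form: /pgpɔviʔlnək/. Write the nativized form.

Syllabifying with onset maximization leaves /p/, /g/, /l/ stranded (at most one coda consonant is licensed; onsets are limited to one consonant).
Inserting the epenthetic vowel yields /p/ → /pɔ/, /g/ → /gɔ/, /l/ → /li/.

pɔgɔpɔviʔlinək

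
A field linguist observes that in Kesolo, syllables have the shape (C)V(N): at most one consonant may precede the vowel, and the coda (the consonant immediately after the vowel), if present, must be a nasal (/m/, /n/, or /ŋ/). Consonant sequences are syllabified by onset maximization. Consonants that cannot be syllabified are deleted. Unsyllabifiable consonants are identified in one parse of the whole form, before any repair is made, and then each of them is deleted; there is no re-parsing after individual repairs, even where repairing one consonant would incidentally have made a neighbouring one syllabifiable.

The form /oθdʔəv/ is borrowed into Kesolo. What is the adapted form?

oʔə

Syllabifying with onset maximization leaves /θ/, /d/, /v/ stranded (only a nasal (/m/, /n/, or /ŋ/) is licensed in coda position; onsets are limited to one consonant).
Deleting the stranded consonants removes /θ/, /d/, /v/.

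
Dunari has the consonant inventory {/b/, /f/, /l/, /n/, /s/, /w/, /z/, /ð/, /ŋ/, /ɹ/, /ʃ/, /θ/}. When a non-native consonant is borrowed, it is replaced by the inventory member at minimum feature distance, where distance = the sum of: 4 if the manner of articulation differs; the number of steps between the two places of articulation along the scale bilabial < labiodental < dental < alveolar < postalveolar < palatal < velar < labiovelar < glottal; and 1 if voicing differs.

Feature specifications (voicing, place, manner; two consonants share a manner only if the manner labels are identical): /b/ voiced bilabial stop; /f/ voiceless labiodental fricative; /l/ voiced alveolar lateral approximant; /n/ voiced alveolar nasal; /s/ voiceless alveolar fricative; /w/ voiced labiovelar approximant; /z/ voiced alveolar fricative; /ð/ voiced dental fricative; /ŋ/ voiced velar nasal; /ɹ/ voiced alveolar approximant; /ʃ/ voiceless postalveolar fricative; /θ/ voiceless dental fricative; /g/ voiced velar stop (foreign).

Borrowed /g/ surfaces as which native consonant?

/ŋ/ is closest: manner differs (stop→nasal, +4), place distance 0 (velar→velar), same voicing; total 4. Next closest is /w/ at distance 5.

ŋ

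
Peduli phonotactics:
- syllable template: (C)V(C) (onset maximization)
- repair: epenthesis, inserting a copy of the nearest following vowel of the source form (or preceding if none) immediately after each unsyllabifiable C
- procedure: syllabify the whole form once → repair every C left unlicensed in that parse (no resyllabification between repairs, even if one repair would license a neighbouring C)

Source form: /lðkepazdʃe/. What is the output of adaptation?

Under (C)V(C), the unsyllabifiable consonants are /l/, /ð/, /d/ (at most one coda consonant is licensed; onsets are limited to one consonant).
Inserting the epenthetic vowel yields /l/ → /le/, /ð/ → /ðe/, /d/ → /de/.

leðekepazdeʃe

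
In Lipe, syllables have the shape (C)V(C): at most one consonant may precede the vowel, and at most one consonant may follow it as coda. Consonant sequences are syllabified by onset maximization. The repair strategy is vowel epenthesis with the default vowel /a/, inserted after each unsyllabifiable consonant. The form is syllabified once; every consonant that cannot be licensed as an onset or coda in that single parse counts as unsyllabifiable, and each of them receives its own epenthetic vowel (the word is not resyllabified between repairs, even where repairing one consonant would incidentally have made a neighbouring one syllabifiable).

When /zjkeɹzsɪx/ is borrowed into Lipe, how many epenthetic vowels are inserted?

3

The unsyllabifiable consonants are /z/, /j/, /z/; each receives one epenthetic vowel.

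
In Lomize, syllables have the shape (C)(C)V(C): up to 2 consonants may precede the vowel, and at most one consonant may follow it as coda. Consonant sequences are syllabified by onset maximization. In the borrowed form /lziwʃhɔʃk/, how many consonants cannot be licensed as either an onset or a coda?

The consonants /k/ cannot be parsed into a legal (C)(C)V(C) syllable (at most one coda consonant is licensed; onsets may contain at most 2 consonants).

1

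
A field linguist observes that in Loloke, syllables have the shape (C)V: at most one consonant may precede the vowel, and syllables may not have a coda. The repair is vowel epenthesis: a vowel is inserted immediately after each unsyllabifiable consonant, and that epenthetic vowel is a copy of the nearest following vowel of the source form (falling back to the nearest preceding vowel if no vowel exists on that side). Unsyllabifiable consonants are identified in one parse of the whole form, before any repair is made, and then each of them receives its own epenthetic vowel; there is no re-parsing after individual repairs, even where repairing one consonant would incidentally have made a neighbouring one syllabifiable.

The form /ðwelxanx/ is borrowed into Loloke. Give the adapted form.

Under (C)V, the unsyllabifiable consonants are /ð/, /l/, /n/, /x/ (no codas are permitted; onsets are limited to one consonant).
Each unlicensed consonant becomes the onset of a new syllable: /ð/ → /ðe/, /l/ → /la/, /n/ → /na/, /x/ → /xa/.

ðewelaxanaxa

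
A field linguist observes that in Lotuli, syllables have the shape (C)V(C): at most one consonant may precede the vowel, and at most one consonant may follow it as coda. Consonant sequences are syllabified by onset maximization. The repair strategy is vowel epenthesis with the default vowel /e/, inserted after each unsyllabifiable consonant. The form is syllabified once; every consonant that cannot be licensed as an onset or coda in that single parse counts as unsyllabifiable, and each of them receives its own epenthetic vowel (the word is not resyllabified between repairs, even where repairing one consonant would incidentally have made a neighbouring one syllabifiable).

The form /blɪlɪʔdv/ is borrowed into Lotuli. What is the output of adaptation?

belɪlɪʔdeve

Syllabifying with onset maximization leaves /b/, /d/, /v/ stranded (at most one coda consonant is licensed; onsets are limited to one consonant).
Epenthesis after each stranded consonant: /b/ → /be/, /d/ → /de/, /v/ → /ve/.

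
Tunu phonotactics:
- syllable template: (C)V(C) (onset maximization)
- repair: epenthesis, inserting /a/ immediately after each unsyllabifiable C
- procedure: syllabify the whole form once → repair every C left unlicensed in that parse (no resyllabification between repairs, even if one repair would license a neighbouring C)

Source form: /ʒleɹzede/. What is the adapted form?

The consonants /ʒ/ cannot be parsed into a legal (C)V(C) syllable (at most one coda consonant is licensed; onsets are limited to one consonant).
Each unlicensed consonant becomes the onset of a new syllable: /ʒ/ → /ʒa/.

ʒaleɹzede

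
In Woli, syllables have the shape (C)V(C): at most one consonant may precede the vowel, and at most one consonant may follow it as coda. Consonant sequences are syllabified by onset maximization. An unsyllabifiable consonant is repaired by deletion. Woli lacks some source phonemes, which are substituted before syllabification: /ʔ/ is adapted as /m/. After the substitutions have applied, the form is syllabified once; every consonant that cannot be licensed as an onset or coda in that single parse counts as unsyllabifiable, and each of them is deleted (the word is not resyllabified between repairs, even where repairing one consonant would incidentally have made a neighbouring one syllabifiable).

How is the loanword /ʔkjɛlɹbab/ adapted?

jɛlbab

Substitution: /ʔ/ → /m/, giving /mkjɛlɹbab/.
Syllabifying with onset maximization leaves /m/, /k/, /ɹ/ stranded (at most one coda consonant is licensed; onsets are limited to one consonant).
Deletion applies to /m/, /k/, /ɹ/.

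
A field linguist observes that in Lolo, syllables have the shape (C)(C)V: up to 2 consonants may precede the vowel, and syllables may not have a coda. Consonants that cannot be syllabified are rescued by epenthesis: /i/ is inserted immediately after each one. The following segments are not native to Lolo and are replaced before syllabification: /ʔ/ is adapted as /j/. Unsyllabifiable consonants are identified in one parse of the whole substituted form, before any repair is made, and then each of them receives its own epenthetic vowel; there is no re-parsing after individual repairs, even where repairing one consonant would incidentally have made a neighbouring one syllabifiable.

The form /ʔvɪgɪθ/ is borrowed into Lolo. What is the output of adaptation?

Substitution: /ʔ/ → /j/, giving /jvɪgɪθ/.
The consonants /θ/ cannot be parsed into a legal (C)(C)V syllable (no codas are permitted; onsets may contain at most 2 consonants).
Epenthesis after each stranded consonant: /θ/ → /θi/.

jvɪgɪθi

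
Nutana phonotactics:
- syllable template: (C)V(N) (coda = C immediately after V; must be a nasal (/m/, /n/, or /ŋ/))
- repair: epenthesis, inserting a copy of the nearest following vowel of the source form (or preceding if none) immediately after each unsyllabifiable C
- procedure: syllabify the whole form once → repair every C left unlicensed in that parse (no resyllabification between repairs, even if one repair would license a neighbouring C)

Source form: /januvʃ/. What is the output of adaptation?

The consonants /v/, /ʃ/ cannot be parsed into a legal (C)V(N) syllable (only a nasal (/m/, /n/, or /ŋ/) is licensed in coda position; onsets are limited to one consonant).
Epenthesis after each stranded consonant: /v/ → /vu/, /ʃ/ → /ʃu/.

januvuʃu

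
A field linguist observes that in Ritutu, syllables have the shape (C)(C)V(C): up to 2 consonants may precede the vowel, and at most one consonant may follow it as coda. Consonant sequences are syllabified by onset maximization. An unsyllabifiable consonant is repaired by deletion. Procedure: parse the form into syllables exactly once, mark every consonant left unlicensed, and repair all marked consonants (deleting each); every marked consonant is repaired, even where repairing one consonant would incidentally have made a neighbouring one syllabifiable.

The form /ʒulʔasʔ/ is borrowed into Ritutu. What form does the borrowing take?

ʒulʔas

The consonants /ʔ/ cannot be parsed into a legal (C)(C)V(C) syllable (at most one coda consonant is licensed; onsets may contain at most 2 consonants).
Each unlicensed consonant is deleted: /ʔ/.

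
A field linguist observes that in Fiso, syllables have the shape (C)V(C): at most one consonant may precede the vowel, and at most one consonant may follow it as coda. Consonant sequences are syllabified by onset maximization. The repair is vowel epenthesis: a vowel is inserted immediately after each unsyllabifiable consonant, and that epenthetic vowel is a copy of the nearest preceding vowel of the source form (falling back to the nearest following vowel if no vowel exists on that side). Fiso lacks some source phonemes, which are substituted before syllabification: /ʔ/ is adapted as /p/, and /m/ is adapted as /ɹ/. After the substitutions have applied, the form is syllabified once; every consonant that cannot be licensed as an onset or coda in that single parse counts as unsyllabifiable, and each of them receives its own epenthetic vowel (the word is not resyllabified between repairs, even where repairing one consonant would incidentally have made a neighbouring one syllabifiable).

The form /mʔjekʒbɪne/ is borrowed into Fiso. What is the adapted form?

ɹepejekʒebɪne

Substitution: /m/ → /ɹ/, /ʔ/ → /p/, giving /ɹpjekʒbɪne/.
Syllabifying with onset maximization leaves /ɹ/, /p/, /ʒ/ stranded (at most one coda consonant is licensed; onsets are limited to one consonant).
Epenthesis after each stranded consonant: /ɹ/ → /ɹe/, /p/ → /pe/, /ʒ/ → /ʒe/.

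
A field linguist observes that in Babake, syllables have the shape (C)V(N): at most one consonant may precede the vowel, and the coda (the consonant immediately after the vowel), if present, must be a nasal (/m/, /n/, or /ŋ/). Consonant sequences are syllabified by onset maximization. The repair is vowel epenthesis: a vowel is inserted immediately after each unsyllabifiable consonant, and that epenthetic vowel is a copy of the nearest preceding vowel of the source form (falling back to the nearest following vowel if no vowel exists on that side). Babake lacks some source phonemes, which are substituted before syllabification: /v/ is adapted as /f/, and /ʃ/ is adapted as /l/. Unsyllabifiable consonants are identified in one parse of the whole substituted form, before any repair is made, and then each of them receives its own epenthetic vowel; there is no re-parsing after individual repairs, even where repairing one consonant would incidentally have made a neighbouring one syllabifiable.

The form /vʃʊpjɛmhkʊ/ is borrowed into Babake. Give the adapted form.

Substitution: /v/ → /f/, /ʃ/ → /l/, giving /flʊpjɛmhkʊ/.
Syllabifying with onset maximization leaves /f/, /p/, /h/ stranded (only a nasal (/m/, /n/, or /ŋ/) is licensed in coda position; onsets are limited to one consonant).
Epenthesis after each stranded consonant: /f/ → /fʊ/, /p/ → /pʊ/, /h/ → /hɛ/.

fʊlʊpʊjɛmhɛkʊ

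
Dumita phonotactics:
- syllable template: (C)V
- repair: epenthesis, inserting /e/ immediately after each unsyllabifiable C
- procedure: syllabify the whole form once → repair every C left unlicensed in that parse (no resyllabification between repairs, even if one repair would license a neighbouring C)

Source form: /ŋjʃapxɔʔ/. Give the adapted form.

The consonants /ŋ/, /j/, /p/, /ʔ/ cannot be parsed into a legal (C)V syllable (no codas are permitted; onsets are limited to one consonant).
Each unlicensed consonant becomes the onset of a new syllable: /ŋ/ → /ŋe/, /j/ → /je/, /p/ → /pe/, /ʔ/ → /ʔe/.

ŋejeʃapexɔʔe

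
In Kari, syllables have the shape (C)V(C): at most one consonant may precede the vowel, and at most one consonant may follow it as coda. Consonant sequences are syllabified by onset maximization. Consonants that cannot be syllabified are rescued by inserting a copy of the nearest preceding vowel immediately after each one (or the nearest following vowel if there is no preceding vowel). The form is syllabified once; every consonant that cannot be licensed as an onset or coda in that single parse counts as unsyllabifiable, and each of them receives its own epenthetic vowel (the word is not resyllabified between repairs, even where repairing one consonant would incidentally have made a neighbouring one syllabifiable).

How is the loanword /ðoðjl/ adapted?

Under (C)V(C), the unsyllabifiable consonants are /j/, /l/ (at most one coda consonant is licensed; onsets are limited to one consonant).
Each unlicensed consonant becomes the onset of a new syllable: /j/ → /jo/, /l/ → /lo/.

ðoðjolo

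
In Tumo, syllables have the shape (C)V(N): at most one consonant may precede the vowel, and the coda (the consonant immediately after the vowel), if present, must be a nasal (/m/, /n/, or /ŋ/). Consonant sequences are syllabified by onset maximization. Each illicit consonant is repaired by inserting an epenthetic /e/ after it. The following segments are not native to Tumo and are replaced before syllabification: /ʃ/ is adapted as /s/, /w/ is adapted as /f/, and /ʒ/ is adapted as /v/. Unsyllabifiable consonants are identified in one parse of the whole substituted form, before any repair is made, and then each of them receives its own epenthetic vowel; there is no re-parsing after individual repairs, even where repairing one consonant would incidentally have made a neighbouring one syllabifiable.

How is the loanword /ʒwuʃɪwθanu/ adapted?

vefusɪfeθanu

Substitution: /ʒ/ → /v/, /w/ → /f/, /ʃ/ → /s/, giving /vfusɪfθanu/.
Under (C)V(N), the unsyllabifiable consonants are /v/, /f/ (only a nasal (/m/, /n/, or /ŋ/) is licensed in coda position; onsets are limited to one consonant).
Epenthesis after each stranded consonant: /v/ → /ve/, /f/ → /fe/.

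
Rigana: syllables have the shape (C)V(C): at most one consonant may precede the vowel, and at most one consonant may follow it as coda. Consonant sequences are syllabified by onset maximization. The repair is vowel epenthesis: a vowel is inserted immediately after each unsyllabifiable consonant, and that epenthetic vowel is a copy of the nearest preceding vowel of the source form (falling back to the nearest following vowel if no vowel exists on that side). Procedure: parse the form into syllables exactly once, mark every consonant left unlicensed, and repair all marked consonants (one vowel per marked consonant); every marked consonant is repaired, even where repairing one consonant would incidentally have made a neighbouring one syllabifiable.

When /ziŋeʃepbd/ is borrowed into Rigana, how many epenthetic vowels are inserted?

The unsyllabifiable consonants are /b/, /d/; each receives one epenthetic vowel.

2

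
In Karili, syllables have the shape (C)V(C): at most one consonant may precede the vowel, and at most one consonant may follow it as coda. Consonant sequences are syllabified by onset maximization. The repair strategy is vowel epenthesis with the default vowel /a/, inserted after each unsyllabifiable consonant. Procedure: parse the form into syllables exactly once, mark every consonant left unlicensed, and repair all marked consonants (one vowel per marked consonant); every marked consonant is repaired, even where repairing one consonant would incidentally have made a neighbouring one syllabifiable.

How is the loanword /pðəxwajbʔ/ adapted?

Syllabifying with onset maximization leaves /p/, /b/, /ʔ/ stranded (at most one coda consonant is licensed; onsets are limited to one consonant).
Inserting the epenthetic vowel yields /p/ → /pa/, /b/ → /ba/, /ʔ/ → /ʔa/.

paðəxwajbaʔa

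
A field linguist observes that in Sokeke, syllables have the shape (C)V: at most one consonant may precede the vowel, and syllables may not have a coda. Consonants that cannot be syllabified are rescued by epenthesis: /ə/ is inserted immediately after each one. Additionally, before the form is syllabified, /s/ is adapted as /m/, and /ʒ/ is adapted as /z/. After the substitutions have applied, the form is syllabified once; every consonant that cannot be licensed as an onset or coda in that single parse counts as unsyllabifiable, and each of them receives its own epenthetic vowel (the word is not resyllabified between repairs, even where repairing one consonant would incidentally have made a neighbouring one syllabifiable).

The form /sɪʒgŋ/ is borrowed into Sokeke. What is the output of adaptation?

mɪzəgəŋə

Substitution: /s/ → /m/, /ʒ/ → /z/, giving /mɪzgŋ/.
The consonants /z/, /g/, /ŋ/ cannot be parsed into a legal (C)V syllable (no codas are permitted; onsets are limited to one consonant).
Inserting the epenthetic vowel yields /z/ → /zə/, /g/ → /gə/, /ŋ/ → /ŋə/.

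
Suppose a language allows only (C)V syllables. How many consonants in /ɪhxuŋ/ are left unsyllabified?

2

Under (C)V, the unsyllabifiable consonants are /h/, /ŋ/ (no codas are permitted; onsets are limited to one consonant).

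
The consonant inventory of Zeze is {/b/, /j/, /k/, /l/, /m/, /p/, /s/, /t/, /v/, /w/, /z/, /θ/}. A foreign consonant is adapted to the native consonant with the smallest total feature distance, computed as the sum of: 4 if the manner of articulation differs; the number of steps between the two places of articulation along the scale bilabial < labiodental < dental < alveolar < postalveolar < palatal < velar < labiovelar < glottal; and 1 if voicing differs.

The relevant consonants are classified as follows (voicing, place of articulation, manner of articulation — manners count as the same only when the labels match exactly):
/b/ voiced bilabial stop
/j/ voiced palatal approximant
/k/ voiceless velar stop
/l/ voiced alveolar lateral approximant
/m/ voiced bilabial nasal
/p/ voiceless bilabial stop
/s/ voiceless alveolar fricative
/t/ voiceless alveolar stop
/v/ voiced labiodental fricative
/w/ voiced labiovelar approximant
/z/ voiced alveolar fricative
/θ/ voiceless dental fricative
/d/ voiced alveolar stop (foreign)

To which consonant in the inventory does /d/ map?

t

/t/ is closest: same manner (stop), place distance 0 (alveolar→alveolar), voicing differs (+1); total 1. Next closest is /b/ at distance 3.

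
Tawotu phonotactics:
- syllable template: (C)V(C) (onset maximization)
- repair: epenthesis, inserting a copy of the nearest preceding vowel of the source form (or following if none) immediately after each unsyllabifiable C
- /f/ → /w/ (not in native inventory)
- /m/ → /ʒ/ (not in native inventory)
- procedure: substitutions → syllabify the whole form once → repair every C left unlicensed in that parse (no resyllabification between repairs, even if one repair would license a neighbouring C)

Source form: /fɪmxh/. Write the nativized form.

wɪʒxɪhɪ

Substitution: /f/ → /w/, /m/ → /ʒ/, giving /wɪʒxh/.
The consonants /x/, /h/ cannot be parsed into a legal (C)V(C) syllable (at most one coda consonant is licensed; onsets are limited to one consonant).
Inserting the epenthetic vowel yields /x/ → /xɪ/, /h/ → /hɪ/.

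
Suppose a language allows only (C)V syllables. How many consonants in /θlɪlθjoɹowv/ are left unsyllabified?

5

Under (C)V, the unsyllabifiable consonants are /θ/, /l/, /θ/, /w/, /v/ (no codas are permitted; onsets are limited to one consonant).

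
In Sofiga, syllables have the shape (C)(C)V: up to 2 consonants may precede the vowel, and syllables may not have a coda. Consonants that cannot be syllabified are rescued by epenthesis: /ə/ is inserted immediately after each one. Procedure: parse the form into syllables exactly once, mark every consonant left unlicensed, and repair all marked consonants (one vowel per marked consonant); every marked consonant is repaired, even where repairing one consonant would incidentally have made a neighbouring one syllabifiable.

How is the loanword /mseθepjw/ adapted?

mseθepəjəwə

Under (C)(C)V, the unsyllabifiable consonants are /p/, /j/, /w/ (no codas are permitted; onsets may contain at most 2 consonants).
Each unlicensed consonant becomes the onset of a new syllable: /p/ → /pə/, /j/ → /jə/, /w/ → /wə/.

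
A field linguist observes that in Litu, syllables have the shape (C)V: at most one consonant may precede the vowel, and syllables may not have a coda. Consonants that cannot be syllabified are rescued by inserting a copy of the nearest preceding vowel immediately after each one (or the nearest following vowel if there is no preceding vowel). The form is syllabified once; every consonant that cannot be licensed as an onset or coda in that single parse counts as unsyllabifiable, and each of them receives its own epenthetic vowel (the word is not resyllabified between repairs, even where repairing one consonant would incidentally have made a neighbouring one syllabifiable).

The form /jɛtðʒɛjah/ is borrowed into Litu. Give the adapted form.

The consonants /t/, /ð/, /h/ cannot be parsed into a legal (C)V syllable (no codas are permitted; onsets are limited to one consonant).
Each unlicensed consonant becomes the onset of a new syllable: /t/ → /tɛ/, /ð/ → /ðɛ/, /h/ → /ha/.

jɛtɛðɛʒɛjaha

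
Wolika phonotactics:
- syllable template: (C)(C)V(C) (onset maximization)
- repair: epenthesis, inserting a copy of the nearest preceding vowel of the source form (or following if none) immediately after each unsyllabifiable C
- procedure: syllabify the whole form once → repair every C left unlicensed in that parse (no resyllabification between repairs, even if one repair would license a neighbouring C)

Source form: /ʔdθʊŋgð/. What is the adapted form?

The consonants /ʔ/, /g/, /ð/ cannot be parsed into a legal (C)(C)V(C) syllable (at most one coda consonant is licensed; onsets may contain at most 2 consonants).
Each unlicensed consonant becomes the onset of a new syllable: /ʔ/ → /ʔʊ/, /g/ → /gʊ/, /ð/ → /ðʊ/.

ʔʊdθʊŋgʊðʊ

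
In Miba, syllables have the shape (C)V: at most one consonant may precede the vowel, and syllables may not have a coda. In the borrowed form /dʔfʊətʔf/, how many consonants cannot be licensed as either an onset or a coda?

5

Under (C)V, the unsyllabifiable consonants are /d/, /ʔ/, /t/, /ʔ/, /f/ (no codas are permitted; onsets are limited to one consonant).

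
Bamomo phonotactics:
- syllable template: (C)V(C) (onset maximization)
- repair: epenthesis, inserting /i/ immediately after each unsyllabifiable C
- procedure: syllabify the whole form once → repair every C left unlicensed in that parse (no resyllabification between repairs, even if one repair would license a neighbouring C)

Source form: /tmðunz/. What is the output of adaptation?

Syllabifying with onset maximization leaves /t/, /m/, /z/ stranded (at most one coda consonant is licensed; onsets are limited to one consonant).
Each unlicensed consonant becomes the onset of a new syllable: /t/ → /ti/, /m/ → /mi/, /z/ → /zi/.

timiðunzi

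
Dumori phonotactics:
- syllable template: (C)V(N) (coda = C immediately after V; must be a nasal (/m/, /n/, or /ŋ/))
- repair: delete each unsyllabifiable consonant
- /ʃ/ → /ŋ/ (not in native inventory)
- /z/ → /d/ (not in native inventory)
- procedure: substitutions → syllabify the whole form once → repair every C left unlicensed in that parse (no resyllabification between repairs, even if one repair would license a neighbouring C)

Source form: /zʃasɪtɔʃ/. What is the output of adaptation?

Substitution: /z/ → /d/, /ʃ/ → /ŋ/, giving /dŋasɪtɔŋ/.
The consonants /d/ cannot be parsed into a legal (C)V(N) syllable (only a nasal (/m/, /n/, or /ŋ/) is licensed in coda position; onsets are limited to one consonant).
Deletion applies to /d/.

ŋasɪtɔŋ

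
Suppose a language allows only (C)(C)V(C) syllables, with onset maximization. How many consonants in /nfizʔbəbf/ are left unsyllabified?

1

The consonants /f/ cannot be parsed into a legal (C)(C)V(C) syllable (at most one coda consonant is licensed; onsets may contain at most 2 consonants).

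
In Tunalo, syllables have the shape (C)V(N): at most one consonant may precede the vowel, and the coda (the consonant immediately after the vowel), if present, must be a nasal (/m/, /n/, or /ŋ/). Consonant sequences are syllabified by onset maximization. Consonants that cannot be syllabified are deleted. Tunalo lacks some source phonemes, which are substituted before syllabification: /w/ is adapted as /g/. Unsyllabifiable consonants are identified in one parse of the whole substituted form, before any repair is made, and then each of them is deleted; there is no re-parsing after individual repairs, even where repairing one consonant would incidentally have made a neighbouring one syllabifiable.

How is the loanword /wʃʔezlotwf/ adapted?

ʔelo

Substitution: /w/ → /g/, giving /gʃʔezlotgf/.
The consonants /g/, /ʃ/, /z/, /t/, /g/, /f/ cannot be parsed into a legal (C)V(N) syllable (only a nasal (/m/, /n/, or /ŋ/) is licensed in coda position; onsets are limited to one consonant).
Deletion applies to /g/, /ʃ/, /z/, /t/, /g/, /f/.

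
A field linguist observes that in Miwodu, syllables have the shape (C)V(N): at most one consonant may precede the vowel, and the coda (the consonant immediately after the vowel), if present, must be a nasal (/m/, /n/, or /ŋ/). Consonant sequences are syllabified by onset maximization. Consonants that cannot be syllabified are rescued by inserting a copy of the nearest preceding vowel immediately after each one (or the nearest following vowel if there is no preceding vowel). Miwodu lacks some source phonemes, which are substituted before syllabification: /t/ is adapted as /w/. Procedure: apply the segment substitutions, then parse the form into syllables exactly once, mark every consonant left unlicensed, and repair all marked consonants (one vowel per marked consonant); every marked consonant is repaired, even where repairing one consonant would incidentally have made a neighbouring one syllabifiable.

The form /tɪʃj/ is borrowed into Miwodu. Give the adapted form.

wɪʃɪjɪ

Substitution: /t/ → /w/, giving /wɪʃj/.
Under (C)V(N), the unsyllabifiable consonants are /ʃ/, /j/ (only a nasal (/m/, /n/, or /ŋ/) is licensed in coda position; onsets are limited to one consonant).
Each unlicensed consonant becomes the onset of a new syllable: /ʃ/ → /ʃɪ/, /j/ → /jɪ/.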